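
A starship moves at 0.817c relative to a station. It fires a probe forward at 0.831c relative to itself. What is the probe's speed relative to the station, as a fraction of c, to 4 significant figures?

u ≈ 0.9816c

Relativistic velocity addition: u = (u' + v)/(1 + u'v/c²)
= (0.831 + 0.817)/(1 + 0.831×0.817) = 1.648/1.67893 = 0.9816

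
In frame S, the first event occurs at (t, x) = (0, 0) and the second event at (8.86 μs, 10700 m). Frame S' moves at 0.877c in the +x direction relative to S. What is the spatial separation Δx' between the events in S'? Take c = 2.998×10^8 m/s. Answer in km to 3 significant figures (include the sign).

Δx' ≈ 17.4 km

γ = 1/√(1 − 0.877²) = 2.0812
Δx' = γ(Δx − vΔt) = 2.0812 × (10700 m − 0.877×(2.998×10^8 m/s)×8.86×10^-6 s)
= 2.0812 × (8370.5 m) = 17.4 km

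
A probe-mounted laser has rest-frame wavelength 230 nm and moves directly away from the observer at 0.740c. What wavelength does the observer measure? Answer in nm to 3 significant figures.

Relativistic Doppler: λ_obs = λ_src √((1+β)/(1−β))
= 230 × √(1.7400/0.26000) = 230 × 2.5869 = 595 nm

λ_obs ≈ 595 nm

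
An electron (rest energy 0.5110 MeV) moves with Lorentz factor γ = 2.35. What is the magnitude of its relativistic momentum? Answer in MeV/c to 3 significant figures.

β = √(1 − 1/γ²) = √(1 − 1/2.35²) = 0.90494
p = γβm₀c = 2.35 × 0.90494 × 0.5110 MeV/c = 1.09 MeV/c

p ≈ 1.09 MeV/c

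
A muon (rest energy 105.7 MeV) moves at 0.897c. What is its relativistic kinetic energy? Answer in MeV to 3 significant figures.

K ≈ 133 MeV

γ = 1/√(1 − 0.897²) = 2.2623
K = (γ − 1)m₀c² = (2.2623 − 1) × 105.7 MeV = 1.2623 × 105.7 MeV = 133 MeV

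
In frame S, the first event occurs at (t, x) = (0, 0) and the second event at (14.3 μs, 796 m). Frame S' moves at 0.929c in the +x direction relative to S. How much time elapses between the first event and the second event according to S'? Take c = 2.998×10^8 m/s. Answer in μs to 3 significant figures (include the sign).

Δt' ≈ 32.0 μs

γ = 1/√(1 − 0.929²) = 2.7021
Δt' = γ(Δt − vΔx/c²) = 2.7021 × (14.3 μs − 0.929×796 m / (2.998×10^8 m/s))
= 2.7021 × (11.833 μs) = 32.0 μs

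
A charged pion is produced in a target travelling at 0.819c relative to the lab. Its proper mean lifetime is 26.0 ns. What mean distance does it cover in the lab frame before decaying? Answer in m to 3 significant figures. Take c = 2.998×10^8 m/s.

γ = 1/√(1 − 0.819²) = 1.7428
Dilated lifetime: Δt = γτ₀ = 1.7428 × 26.0 ns = 45.312 ns
d = vΔt = 0.819c × 45.312 ns = 2.4554×10^8 m/s × 4.5312×10^-8 s = 11.1 m

d ≈ 11.1 m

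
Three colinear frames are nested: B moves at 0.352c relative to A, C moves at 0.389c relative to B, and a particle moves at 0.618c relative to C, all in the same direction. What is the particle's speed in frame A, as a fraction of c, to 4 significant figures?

Compose boost 2: (0.389 + 0.352)/(1 + 0.389×0.352) = 0.7410/1.13693 = 0.651756
Compose boost 3: (0.618 + 0.651756)/(1 + 0.618×0.651756) = 1.26976/1.40279 = 0.9052

u ≈ 0.9052c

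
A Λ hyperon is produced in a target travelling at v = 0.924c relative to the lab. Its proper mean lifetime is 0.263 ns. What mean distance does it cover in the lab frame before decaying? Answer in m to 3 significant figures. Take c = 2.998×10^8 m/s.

γ = 1/√(1 − 0.924²) = 2.6151
Dilated lifetime: Δt = γτ₀ = 2.6151 × 0.263 ns = 0.68778 ns
d = vΔt = 0.924c × 0.68778 ns = 2.7702×10^8 m/s × 6.8778×10^-10 s = 0.191 m

d ≈ 0.191 m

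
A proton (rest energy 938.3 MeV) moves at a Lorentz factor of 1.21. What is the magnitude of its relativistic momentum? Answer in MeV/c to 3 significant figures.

β = √(1 − 1/γ²) = √(1 − 1/1.21²) = 0.56302
p = γβm₀c = 1.21 × 0.56302 × 938.3 MeV/c = 639 MeV/c

p ≈ 639 MeV/c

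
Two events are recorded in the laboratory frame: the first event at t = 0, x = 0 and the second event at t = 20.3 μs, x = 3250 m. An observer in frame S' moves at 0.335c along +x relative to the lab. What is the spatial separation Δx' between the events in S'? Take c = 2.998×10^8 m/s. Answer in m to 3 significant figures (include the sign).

Δx' ≈ 1290 m

γ = 1/√(1 − 0.335²) = 1.0613
Δx' = γ(Δx − vΔt) = 1.0613 × (3250 m − 0.335×(2.998×10^8 m/s)×20.3×10^-6 s)
= 1.0613 × (1211.2 m) = 1290 m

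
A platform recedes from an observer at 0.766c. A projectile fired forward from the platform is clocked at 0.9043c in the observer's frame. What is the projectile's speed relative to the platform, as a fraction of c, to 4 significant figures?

Inverse velocity addition: u' = (u − v)/(1 − uv/c²)
= (0.9043 − 0.766)/(1 − 0.9043×0.766) = 0.1383/0.307306 = 0.4500

u' ≈ 0.4500c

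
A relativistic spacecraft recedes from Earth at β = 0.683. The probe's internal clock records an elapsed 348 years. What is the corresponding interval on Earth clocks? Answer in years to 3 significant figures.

Δt ≈ 476 years

γ = 1/√(1 − 0.683²) = 1.3691
Time dilation: Δt = γτ₀ = 1.3691 × 348 years = 476 years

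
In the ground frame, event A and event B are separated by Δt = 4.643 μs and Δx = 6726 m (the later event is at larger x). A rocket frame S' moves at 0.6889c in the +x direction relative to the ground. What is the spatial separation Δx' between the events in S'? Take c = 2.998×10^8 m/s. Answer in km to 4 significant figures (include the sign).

γ = 1/√(1 − 0.6889²) = 1.37958
Δx' = γ(Δx − vΔt) = 1.37958 × (6726 m − 0.6889×(2.998×10^8 m/s)×4.643×10^-6 s)
= 1.37958 × (5767.07 m) = 7.956 km

Δx' ≈ 7.956 km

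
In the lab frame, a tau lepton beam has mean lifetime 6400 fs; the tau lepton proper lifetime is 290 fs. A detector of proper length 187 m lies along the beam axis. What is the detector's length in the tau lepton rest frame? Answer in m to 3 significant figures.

Time dilation ⇒ γ = Δt/τ₀ = 6400/290 = 22.069
Length contraction: L = L₀/γ = 187/22.069 = 8.47 m

L ≈ 8.47 m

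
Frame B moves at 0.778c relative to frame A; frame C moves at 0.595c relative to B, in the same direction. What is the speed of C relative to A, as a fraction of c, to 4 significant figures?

Compose boost 2: (0.595 + 0.778)/(1 + 0.595×0.778) = 1.373/1.46291 = 0.9385

u ≈ 0.9385c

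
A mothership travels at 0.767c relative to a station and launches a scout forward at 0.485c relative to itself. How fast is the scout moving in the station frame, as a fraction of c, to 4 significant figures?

u ≈ 0.9125c

Compose boost 2: (0.485 + 0.767)/(1 + 0.485×0.767) = 1.252/1.37200 = 0.9125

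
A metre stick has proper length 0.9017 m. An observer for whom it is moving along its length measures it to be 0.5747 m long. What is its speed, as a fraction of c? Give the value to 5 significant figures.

γ = L₀/L = 0.9017/0.5747 = 1.568993
β = √(1 − 1/γ²) = 0.77057

β ≈ 0.77057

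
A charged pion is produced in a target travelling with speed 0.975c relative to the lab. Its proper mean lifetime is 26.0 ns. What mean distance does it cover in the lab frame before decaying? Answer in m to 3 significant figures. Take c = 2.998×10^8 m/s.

γ = 1/√(1 − 0.975²) = 4.5004
Dilated lifetime: Δt = γτ₀ = 4.5004 × 26.0 ns = 117.01 ns
d = vΔt = 0.975c × 117.01 ns = 2.9230×10^8 m/s × 1.1701×10^-7 s = 34.2 m

d ≈ 34.2 m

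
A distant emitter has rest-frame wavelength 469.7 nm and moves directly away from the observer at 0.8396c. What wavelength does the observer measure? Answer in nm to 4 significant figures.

Relativistic Doppler: λ_obs = λ_src √((1+β)/(1−β))
= 469.7 × √(1.83960/0.160400) = 469.7 × 3.38657 = 1591 nm

λ_obs ≈ 1591 nm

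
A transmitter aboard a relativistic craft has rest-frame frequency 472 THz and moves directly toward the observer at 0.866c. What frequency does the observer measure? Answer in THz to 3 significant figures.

Relativistic Doppler: f_obs = f_src √((1+β)/(1−β))
= 472 × √(1.8660/0.13400) = 472 × 3.7317 = 1760 THz

f_obs ≈ 1760 THz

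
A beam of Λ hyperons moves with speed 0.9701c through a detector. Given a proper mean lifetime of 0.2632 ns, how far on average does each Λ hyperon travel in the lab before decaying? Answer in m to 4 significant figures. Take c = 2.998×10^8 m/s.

d ≈ 0.3154 m

γ = 1/√(1 − 0.9701²) = 4.12022
Dilated lifetime: Δt = γτ₀ = 4.12022 × 0.2632 ns = 1.08444 ns
d = vΔt = 0.9701c × 1.08444 ns = 2.90836×10^8 m/s × 1.08444×10^-9 s = 0.3154 m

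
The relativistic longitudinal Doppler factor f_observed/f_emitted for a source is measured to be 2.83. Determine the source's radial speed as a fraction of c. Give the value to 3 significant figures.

β ≈ 0.778

f_obs/f_src = √((1+β)/(1−β)) = 2.83  ⇒  (1+β)/(1−β) = 8.0089
β = |1 − D²|/(1 + D²) = |1 − 8.0089|/(1 + 8.0089) = 0.778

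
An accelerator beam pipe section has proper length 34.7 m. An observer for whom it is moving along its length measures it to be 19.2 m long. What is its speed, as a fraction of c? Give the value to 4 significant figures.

β ≈ 0.8330

γ = L₀/L = 34.7/19.2 = 1.80729
β = √(1 − 1/γ²) = 0.8330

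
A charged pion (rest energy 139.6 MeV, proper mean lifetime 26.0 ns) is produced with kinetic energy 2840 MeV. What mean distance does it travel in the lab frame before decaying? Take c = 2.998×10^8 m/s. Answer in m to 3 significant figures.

d ≈ 166 m

γ = 1 + K/(m₀c²) = 1 + 2840/139.6 = 21.344
β = √(1 − 1/γ²) = 0.99890
Dilated lifetime: γτ₀ = 21.344 × 26.0 ns = 554.94 ns
d = βc·γτ₀ = 0.99890 × (2.998×10^8 m/s) × 5.5494×10^-7 s = 166 m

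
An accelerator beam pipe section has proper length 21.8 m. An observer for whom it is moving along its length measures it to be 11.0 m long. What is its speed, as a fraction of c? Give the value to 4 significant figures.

γ = L₀/L = 21.8/11.0 = 1.98182
β = √(1 − 1/γ²) = 0.8634

β ≈ 0.8634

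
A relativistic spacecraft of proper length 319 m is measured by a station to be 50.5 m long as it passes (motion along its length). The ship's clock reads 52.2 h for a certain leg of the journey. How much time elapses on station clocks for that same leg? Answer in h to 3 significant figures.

Length contraction ⇒ γ = L₀/L = 319/50.5 = 6.3168
Time dilation: Δt = γτ₀ = 6.3168 × 52.2 h = 330 h

Δt ≈ 330 h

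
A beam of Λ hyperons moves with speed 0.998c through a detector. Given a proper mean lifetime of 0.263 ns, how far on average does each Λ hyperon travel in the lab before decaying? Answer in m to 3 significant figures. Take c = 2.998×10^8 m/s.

d ≈ 1.24 m

γ = 1/√(1 − 0.998²) = 15.819
Dilated lifetime: Δt = γτ₀ = 15.819 × 0.263 ns = 4.1605 ns
d = vΔt = 0.998c × 4.1605 ns = 2.9920×10^8 m/s × 4.1605×10^-9 s = 1.24 m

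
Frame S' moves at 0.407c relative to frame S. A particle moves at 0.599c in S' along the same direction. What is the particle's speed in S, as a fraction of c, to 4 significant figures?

Relativistic velocity addition: u = (u' + v)/(1 + u'v/c²)
= (0.599 + 0.407)/(1 + 0.599×0.407) = 1.006/1.24379 = 0.8088

u ≈ 0.8088c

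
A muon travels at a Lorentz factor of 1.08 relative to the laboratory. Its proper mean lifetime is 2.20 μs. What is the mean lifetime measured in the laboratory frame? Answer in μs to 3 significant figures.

γ = 1.08 (given)
Time dilation: Δt = γτ₀ = 1.08 × 2.20 μs = 2.38 μs

Δt ≈ 2.38 μs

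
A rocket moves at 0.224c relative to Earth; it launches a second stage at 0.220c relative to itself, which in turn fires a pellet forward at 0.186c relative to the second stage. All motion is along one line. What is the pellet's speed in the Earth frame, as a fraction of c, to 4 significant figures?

u ≈ 0.5647c

Compose boost 2: (0.220 + 0.224)/(1 + 0.220×0.224) = 0.4440/1.04928 = 0.423147
Compose boost 3: (0.186 + 0.423147)/(1 + 0.186×0.423147) = 0.609147/1.07871 = 0.5647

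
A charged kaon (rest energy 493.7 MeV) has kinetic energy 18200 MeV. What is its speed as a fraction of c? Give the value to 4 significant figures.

β ≈ 0.9997

γ = 1 + K/(m₀c²) = 1 + 18200/493.7 = 37.8645
β = √(1 − 1/γ²) = 0.9997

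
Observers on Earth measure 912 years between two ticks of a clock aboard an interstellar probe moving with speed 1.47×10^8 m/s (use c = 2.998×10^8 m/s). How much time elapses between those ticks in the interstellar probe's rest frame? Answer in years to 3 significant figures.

β = v/c = 1.47×10^8 / 2.998×10^8 = 0.49033
γ = 1/√(1 − 0.49033²) = 1.1474
Proper time: τ₀ = Δt/γ = 912/1.1474 = 795 years

τ₀ ≈ 795 years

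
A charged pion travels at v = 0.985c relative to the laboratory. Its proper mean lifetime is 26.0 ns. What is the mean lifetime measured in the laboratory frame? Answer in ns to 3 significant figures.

γ = 1/√(1 − 0.985²) = 5.7953
Time dilation: Δt = γτ₀ = 5.7953 × 26.0 ns = 151 ns

Δt ≈ 151 ns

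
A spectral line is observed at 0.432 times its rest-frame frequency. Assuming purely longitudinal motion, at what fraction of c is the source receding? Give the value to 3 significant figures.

β ≈ 0.685

f_obs/f_src = √((1−β)/(1+β)) = 0.432  ⇒  (1−β)/(1+β) = 0.18662
β = |1 − D²|/(1 + D²) = |1 − 0.18662|/(1 + 0.18662) = 0.685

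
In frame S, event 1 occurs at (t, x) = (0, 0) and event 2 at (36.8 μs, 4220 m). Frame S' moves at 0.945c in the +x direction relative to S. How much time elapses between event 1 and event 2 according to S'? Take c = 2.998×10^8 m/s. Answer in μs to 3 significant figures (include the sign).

Δt' ≈ 71.8 μs

γ = 1/√(1 − 0.945²) = 3.0574
Δt' = γ(Δt − vΔx/c²) = 3.0574 × (36.8 μs − 0.945×4220 m / (2.998×10^8 m/s))
= 3.0574 × (23.498 μs) = 71.8 μs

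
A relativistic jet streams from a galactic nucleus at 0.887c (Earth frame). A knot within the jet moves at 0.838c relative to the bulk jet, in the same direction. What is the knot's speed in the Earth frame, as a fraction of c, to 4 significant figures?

u ≈ 0.9895c

Relativistic velocity addition: u = (u' + v)/(1 + u'v/c²)
= (0.838 + 0.887)/(1 + 0.838×0.887) = 1.725/1.74331 = 0.9895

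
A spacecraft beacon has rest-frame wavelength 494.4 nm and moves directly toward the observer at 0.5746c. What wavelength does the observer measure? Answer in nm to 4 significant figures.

λ_obs ≈ 257.0 nm

Relativistic Doppler: λ_obs = λ_src √((1−β)/(1+β))
= 494.4 × √(0.425400/1.57460) = 494.4 × 0.519773 = 257.0 nm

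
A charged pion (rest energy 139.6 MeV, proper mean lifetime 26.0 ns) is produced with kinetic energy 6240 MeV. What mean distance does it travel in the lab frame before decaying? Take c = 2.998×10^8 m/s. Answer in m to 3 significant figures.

γ = 1 + K/(m₀c²) = 1 + 6240/139.6 = 45.699
β = √(1 − 1/γ²) = 0.99976
Dilated lifetime: γτ₀ = 45.699 × 26.0 ns = 1188.2 ns
d = βc·γτ₀ = 0.99976 × (2.998×10^8 m/s) × 1.1882×10^-6 s = 356 m

d ≈ 356 m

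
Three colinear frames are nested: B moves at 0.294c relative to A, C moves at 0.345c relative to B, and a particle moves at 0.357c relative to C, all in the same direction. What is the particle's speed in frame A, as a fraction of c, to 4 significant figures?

u ≈ 0.7764c

Compose boost 2: (0.345 + 0.294)/(1 + 0.345×0.294) = 0.6390/1.10143 = 0.580155
Compose boost 3: (0.357 + 0.580155)/(1 + 0.357×0.580155) = 0.937155/1.20712 = 0.7764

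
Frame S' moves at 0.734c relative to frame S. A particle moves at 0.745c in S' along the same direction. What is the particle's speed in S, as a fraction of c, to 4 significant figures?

u ≈ 0.9561c

Relativistic velocity addition: u = (u' + v)/(1 + u'v/c²)
= (0.745 + 0.734)/(1 + 0.745×0.734) = 1.479/1.54683 = 0.9561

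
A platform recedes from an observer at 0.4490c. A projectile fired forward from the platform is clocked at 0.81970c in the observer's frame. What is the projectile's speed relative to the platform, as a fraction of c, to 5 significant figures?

u' ≈ 0.58659c

Inverse velocity addition: u' = (u − v)/(1 − uv/c²)
= (0.81970 − 0.4490)/(1 − 0.81970×0.4490) = 0.37070/0.6319547 = 0.58659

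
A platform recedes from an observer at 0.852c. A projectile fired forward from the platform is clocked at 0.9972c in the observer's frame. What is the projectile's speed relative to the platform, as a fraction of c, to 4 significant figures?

Inverse velocity addition: u' = (u − v)/(1 − uv/c²)
= (0.9972 − 0.852)/(1 − 0.9972×0.852) = 0.1452/0.150386 = 0.9655

u' ≈ 0.9655c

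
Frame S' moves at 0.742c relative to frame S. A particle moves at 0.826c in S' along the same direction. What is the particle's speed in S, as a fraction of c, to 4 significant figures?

u ≈ 0.9722c

Relativistic velocity addition: u = (u' + v)/(1 + u'v/c²)
= (0.826 + 0.742)/(1 + 0.826×0.742) = 1.568/1.61289 = 0.9722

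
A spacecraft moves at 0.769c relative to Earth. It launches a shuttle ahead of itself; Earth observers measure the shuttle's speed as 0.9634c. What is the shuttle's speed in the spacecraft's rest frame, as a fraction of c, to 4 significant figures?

u' ≈ 0.7502c

Inverse velocity addition: u' = (u − v)/(1 − uv/c²)
= (0.9634 − 0.769)/(1 − 0.9634×0.769) = 0.1944/0.259145 = 0.7502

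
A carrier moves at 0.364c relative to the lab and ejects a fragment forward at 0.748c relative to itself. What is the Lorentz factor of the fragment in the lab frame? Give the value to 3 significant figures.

γ ≈ 2.06

u_lab = (0.748 + 0.364)/(1 + 0.748×0.364) = 1.112/1.27227 = 0.874027
γ = 1/√(1 − 0.874027²) = 2.06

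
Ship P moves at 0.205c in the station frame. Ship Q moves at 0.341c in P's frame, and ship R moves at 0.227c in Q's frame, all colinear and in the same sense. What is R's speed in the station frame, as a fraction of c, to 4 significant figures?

u ≈ 0.6608c

Compose boost 2: (0.341 + 0.205)/(1 + 0.341×0.205) = 0.5460/1.06990 = 0.510326
Compose boost 3: (0.227 + 0.510326)/(1 + 0.227×0.510326) = 0.737326/1.11584 = 0.6608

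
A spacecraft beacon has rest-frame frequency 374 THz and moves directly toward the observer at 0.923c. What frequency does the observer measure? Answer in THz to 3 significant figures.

Relativistic Doppler: f_obs = f_src √((1+β)/(1−β))
= 374 × √(1.9230/0.077000) = 374 × 4.9974 = 1870 THz

f_obs ≈ 1870 THz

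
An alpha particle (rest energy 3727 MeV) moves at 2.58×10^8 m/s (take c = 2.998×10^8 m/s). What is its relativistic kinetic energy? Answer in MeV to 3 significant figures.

K ≈ 3590 MeV

β = v/c = 2.58×10^8 / 2.998×10^8 = 0.86057
γ = 1/√(1 − 0.86057²) = 1.9634
K = (γ − 1)m₀c² = (1.9634 − 1) × 3727 MeV = 0.96338 × 3727 MeV = 3590 MeV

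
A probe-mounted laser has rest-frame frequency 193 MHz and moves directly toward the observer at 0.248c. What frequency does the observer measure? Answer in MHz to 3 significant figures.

f_obs ≈ 249 MHz

Relativistic Doppler: f_obs = f_src √((1+β)/(1−β))
= 193 × √(1.2480/0.75200) = 193 × 1.2882 = 249 MHz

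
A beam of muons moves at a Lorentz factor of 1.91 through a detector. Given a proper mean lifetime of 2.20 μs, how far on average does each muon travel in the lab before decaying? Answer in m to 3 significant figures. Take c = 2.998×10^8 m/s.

d ≈ 1070 m

β = √(1 − 1/γ²) = √(1 − 1/1.91²) = 0.85199
Dilated lifetime: Δt = γτ₀ = 1.91 × 2.20 μs = 4.2020 μs
d = vΔt = 0.85199c × 4.2020 μs = 2.5543×10^8 m/s × 4.2020×10^-6 s = 1070 m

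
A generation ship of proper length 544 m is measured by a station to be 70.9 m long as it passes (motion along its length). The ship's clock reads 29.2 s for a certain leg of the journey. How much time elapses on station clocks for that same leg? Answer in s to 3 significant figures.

Length contraction ⇒ γ = L₀/L = 544/70.9 = 7.6728
Time dilation: Δt = γτ₀ = 7.6728 × 29.2 s = 224 s

Δt ≈ 224 s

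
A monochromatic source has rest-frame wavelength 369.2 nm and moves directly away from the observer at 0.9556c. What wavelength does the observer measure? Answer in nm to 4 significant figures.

Relativistic Doppler: λ_obs = λ_src √((1+β)/(1−β))
= 369.2 × √(1.95560/0.0444000) = 369.2 × 6.63664 = 2450 nm

λ_obs ≈ 2450 nm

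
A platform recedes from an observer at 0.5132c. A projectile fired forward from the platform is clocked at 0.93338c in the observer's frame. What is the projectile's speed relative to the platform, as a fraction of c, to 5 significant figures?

Inverse velocity addition: u' = (u − v)/(1 − uv/c²)
= (0.93338 − 0.5132)/(1 − 0.93338×0.5132) = 0.42018/0.5209894 = 0.80650

u' ≈ 0.80650c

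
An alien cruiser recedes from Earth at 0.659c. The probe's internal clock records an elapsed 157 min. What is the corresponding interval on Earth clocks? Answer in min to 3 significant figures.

γ = 1/√(1 − 0.659²) = 1.3295
Time dilation: Δt = γτ₀ = 1.3295 × 157 min = 209 min

Δt ≈ 209 min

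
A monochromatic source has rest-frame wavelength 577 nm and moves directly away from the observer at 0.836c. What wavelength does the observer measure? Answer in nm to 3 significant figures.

Relativistic Doppler: λ_obs = λ_src √((1+β)/(1−β))
= 577 × √(1.8360/0.16400) = 577 × 3.3459 = 1930 nm

λ_obs ≈ 1930 nm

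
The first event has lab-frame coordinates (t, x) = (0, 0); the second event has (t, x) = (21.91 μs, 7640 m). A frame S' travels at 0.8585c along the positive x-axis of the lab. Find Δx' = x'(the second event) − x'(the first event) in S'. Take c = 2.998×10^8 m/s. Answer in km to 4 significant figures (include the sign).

γ = 1/√(1 − 0.8585²) = 1.95003
Δx' = γ(Δx − vΔt) = 1.95003 × (7640 m − 0.8585×(2.998×10^8 m/s)×21.91×10^-6 s)
= 1.95003 × (2000.84 m) = 3.902 km

Δx' ≈ 3.902 km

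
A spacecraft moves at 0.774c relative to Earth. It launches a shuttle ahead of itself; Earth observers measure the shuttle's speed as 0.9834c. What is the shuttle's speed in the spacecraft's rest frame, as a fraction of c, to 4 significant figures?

u' ≈ 0.8767c

Inverse velocity addition: u' = (u − v)/(1 − uv/c²)
= (0.9834 − 0.774)/(1 − 0.9834×0.774) = 0.2094/0.238848 = 0.8767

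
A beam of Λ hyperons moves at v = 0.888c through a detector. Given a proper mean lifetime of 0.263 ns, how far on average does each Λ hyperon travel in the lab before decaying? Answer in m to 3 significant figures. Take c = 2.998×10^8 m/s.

d ≈ 0.152 m

γ = 1/√(1 − 0.888²) = 2.1747
Dilated lifetime: Δt = γτ₀ = 2.1747 × 0.263 ns = 0.57193 ns
d = vΔt = 0.888c × 0.57193 ns = 2.6622×10^8 m/s × 5.7193×10^-10 s = 0.152 m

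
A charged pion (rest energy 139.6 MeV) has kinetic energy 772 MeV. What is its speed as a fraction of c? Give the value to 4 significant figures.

β ≈ 0.9882

γ = 1 + K/(m₀c²) = 1 + 772/139.6 = 6.53009
β = √(1 − 1/γ²) = 0.9882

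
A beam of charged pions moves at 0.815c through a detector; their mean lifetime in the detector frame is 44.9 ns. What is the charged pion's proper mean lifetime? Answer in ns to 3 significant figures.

τ₀ ≈ 26.0 ns

γ = 1/√(1 − 0.815²) = 1.7257
Proper time: τ₀ = Δt/γ = 44.9/1.7257 = 26.0 ns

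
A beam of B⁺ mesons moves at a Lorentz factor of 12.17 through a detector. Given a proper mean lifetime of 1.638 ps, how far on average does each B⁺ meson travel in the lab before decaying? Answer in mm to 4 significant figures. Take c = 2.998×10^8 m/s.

β = √(1 − 1/γ²) = √(1 − 1/12.17²) = 0.996618
Dilated lifetime: Δt = γτ₀ = 12.17 × 1.638 ps = 19.9345 ps
d = vΔt = 0.996618c × 19.9345 ps = 2.98786×10^8 m/s × 1.99345×10^-11 s = 5.956 mm

d ≈ 5.956 mm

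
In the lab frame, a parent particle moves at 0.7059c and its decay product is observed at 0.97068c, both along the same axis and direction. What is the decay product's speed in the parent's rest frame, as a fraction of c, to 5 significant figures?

u' ≈ 0.84111c

Inverse velocity addition: u' = (u − v)/(1 − uv/c²)
= (0.97068 − 0.7059)/(1 − 0.97068×0.7059) = 0.26478/0.3147970 = 0.84111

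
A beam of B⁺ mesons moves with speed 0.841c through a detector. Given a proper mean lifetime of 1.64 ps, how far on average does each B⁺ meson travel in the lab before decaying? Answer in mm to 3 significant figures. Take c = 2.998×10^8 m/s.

γ = 1/√(1 − 0.841²) = 1.8483
Dilated lifetime: Δt = γτ₀ = 1.8483 × 1.64 ps = 3.0312 ps
d = vΔt = 0.841c × 3.0312 ps = 2.5213×10^8 m/s × 3.0312×10^-12 s = 0.764 mm

d ≈ 0.764 mm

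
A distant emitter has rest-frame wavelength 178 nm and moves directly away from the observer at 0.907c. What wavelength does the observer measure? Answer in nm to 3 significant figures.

λ_obs ≈ 806 nm

Relativistic Doppler: λ_obs = λ_src √((1+β)/(1−β))
= 178 × √(1.9070/0.093000) = 178 × 4.5283 = 806 nm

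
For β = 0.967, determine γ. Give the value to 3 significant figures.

γ ≈ 3.93

γ = 1/√(1 − β²) = 1/√(1 − 0.967²) = 1/√(0.064911) = 3.93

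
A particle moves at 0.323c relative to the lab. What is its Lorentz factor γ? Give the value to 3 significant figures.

γ ≈ 1.06

γ = 1/√(1 − β²) = 1/√(1 − 0.323²) = 1/√(0.89567) = 1.06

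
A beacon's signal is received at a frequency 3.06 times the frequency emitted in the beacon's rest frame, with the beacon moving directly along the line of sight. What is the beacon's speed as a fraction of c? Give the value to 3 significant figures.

f_obs/f_src = √((1+β)/(1−β)) = 3.06  ⇒  (1+β)/(1−β) = 9.3636
β = |1 − D²|/(1 + D²) = |1 − 9.3636|/(1 + 9.3636) = 0.807

β ≈ 0.807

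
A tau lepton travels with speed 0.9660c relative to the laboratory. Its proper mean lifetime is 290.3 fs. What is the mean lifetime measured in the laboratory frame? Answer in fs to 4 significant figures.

Δt ≈ 1123 fs

γ = 1/√(1 − 0.9660²) = 3.86784
Time dilation: Δt = γτ₀ = 3.86784 × 290.3 fs = 1123 fs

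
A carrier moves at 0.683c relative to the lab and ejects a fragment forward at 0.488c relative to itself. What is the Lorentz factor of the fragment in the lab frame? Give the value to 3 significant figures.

γ ≈ 2.09

u_lab = (0.488 + 0.683)/(1 + 0.488×0.683) = 1.171/1.33330 = 0.878269
γ = 1/√(1 − 0.878269²) = 2.09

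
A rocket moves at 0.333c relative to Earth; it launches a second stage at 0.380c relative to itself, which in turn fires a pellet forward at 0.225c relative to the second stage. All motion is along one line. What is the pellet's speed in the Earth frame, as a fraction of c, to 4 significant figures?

Compose boost 2: (0.380 + 0.333)/(1 + 0.380×0.333) = 0.7130/1.12654 = 0.632911
Compose boost 3: (0.225 + 0.632911)/(1 + 0.225×0.632911) = 0.857911/1.14241 = 0.7510

u ≈ 0.7510c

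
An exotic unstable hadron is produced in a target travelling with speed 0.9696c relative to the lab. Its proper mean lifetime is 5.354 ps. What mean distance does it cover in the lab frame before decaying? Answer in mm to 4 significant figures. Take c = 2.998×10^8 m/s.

d ≈ 6.360 mm

γ = 1/√(1 − 0.9696²) = 4.08671
Dilated lifetime: Δt = γτ₀ = 4.08671 × 5.354 ps = 21.8803 ps
d = vΔt = 0.9696c × 21.8803 ps = 2.90686×10^8 m/s × 2.18803×10^-11 s = 6.360 mm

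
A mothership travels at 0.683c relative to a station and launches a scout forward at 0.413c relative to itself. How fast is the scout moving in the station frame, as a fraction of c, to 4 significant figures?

u ≈ 0.8549c

Compose boost 2: (0.413 + 0.683)/(1 + 0.413×0.683) = 1.096/1.28208 = 0.8549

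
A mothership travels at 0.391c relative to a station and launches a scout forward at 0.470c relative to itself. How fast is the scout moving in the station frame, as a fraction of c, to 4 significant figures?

Compose boost 2: (0.470 + 0.391)/(1 + 0.470×0.391) = 0.8610/1.18377 = 0.7273

u ≈ 0.7273c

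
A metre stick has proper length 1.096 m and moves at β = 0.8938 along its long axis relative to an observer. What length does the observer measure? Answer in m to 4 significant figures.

γ = 1/√(1 − 0.8938²) = 2.22982
Length contraction: L = L₀/γ = 1.096/2.22982 = 0.4915 m

L ≈ 0.4915 m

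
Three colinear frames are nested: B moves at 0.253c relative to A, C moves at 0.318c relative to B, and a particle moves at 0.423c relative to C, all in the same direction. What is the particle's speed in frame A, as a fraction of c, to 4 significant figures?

Compose boost 2: (0.318 + 0.253)/(1 + 0.318×0.253) = 0.5710/1.08045 = 0.528482
Compose boost 3: (0.423 + 0.528482)/(1 + 0.423×0.528482) = 0.951482/1.22355 = 0.7776

u ≈ 0.7776c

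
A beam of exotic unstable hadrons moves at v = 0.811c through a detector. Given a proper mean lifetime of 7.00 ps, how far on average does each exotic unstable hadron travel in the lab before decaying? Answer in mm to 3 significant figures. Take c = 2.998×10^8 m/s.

d ≈ 2.91 mm

γ = 1/√(1 − 0.811²) = 1.7093
Dilated lifetime: Δt = γτ₀ = 1.7093 × 7.00 ps = 11.965 ps
d = vΔt = 0.811c × 11.965 ps = 2.4314×10^8 m/s × 1.1965×10^-11 s = 2.91 mm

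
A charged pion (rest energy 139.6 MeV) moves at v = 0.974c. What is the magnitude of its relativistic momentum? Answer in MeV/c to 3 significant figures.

γ = 1/√(1 − 0.974²) = 4.4141
p = γβm₀c = 4.4141 × 0.974 × 139.6 MeV/c = 600 MeV/c

p ≈ 600 MeV/c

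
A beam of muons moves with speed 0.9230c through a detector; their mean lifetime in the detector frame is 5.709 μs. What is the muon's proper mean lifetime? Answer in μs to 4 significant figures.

γ = 1/√(1 − 0.9230²) = 2.59875
Proper time: τ₀ = Δt/γ = 5.709/2.59875 = 2.197 μs

τ₀ ≈ 2.197 μs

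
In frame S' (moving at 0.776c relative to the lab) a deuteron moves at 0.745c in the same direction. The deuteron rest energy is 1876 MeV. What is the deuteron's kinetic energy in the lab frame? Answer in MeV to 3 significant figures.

u_lab = (0.745 + 0.776)/(1 + 0.745×0.776) = 0.963805
γ = 1/√(1 − 0.963805²) = 3.7508
K = (γ − 1)m₀c² = (3.7508 − 1) × 1876 = 2.7508 × 1876 = 5160 MeV

K ≈ 5160 MeV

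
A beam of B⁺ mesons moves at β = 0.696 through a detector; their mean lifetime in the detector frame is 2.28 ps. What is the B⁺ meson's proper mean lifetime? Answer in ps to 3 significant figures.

τ₀ ≈ 1.64 ps

γ = 1/√(1 − 0.696²) = 1.3927
Proper time: τ₀ = Δt/γ = 2.28/1.3927 = 1.64 ps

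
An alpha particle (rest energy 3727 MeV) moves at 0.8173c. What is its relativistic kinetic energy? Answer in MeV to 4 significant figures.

K ≈ 2741 MeV

γ = 1/√(1 − 0.8173²) = 1.73547
K = (γ − 1)m₀c² = (1.73547 − 1) × 3727 MeV = 0.735471 × 3727 MeV = 2741 MeV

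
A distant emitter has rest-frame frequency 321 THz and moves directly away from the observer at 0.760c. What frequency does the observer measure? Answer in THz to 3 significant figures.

f_obs ≈ 119 THz

Relativistic Doppler: f_obs = f_src √((1−β)/(1+β))
= 321 × √(0.24000/1.7600) = 321 × 0.36927 = 119 THz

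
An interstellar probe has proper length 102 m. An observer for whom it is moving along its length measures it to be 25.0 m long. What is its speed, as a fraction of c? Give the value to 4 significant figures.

γ = L₀/L = 102/25.0 = 4.08000
β = √(1 − 1/γ²) = 0.9695

β ≈ 0.9695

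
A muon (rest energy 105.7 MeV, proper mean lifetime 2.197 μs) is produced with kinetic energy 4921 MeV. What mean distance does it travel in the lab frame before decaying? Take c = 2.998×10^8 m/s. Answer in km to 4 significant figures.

d ≈ 31.32 km

γ = 1 + K/(m₀c²) = 1 + 4921/105.7 = 47.5563
β = √(1 − 1/γ²) = 0.999779
Dilated lifetime: γτ₀ = 47.5563 × 2.197 μs = 104.481 μs
d = βc·γτ₀ = 0.999779 × (2.998×10^8 m/s) × 0.000104481 s = 31.32 km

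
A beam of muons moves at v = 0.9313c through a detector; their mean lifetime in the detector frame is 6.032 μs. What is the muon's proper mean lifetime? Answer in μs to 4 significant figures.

γ = 1/√(1 − 0.9313²) = 2.74534
Proper time: τ₀ = Δt/γ = 6.032/2.74534 = 2.197 μs

τ₀ ≈ 2.197 μs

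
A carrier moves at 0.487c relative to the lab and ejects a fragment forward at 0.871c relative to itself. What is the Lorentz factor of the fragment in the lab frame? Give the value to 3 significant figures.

γ ≈ 3.32

u_lab = (0.871 + 0.487)/(1 + 0.871×0.487) = 1.358/1.42418 = 0.953533
γ = 1/√(1 − 0.953533²) = 3.32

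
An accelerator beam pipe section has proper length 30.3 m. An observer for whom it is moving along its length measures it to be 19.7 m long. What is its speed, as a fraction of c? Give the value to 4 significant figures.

β ≈ 0.7598

γ = L₀/L = 30.3/19.7 = 1.53807
β = √(1 − 1/γ²) = 0.7598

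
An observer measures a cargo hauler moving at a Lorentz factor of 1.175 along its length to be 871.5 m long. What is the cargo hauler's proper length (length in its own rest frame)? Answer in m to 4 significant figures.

L₀ ≈ 1024 m

γ = 1.175 (given)
L₀ = γL = 1.175 × 871.5 = 1024 m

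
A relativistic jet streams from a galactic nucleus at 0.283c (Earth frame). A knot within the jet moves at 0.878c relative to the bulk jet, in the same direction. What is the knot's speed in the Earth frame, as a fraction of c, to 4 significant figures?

Relativistic velocity addition: u = (u' + v)/(1 + u'v/c²)
= (0.878 + 0.283)/(1 + 0.878×0.283) = 1.161/1.24847 = 0.9299

u ≈ 0.9299c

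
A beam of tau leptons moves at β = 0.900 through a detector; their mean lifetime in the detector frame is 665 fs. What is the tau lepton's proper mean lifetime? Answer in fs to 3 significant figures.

γ = 1/√(1 − 0.900²) = 2.2942
Proper time: τ₀ = Δt/γ = 665/2.2942 = 290 fs

τ₀ ≈ 290 fs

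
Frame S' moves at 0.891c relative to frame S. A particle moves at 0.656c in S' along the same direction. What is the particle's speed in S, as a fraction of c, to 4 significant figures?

u ≈ 0.9763c

Relativistic velocity addition: u = (u' + v)/(1 + u'v/c²)
= (0.656 + 0.891)/(1 + 0.656×0.891) = 1.547/1.58450 = 0.9763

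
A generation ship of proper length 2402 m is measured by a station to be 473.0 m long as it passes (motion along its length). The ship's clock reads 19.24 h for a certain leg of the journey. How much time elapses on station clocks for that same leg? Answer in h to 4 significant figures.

Length contraction ⇒ γ = L₀/L = 2402/473.0 = 5.07822
Time dilation: Δt = γτ₀ = 5.07822 × 19.24 h = 97.71 h

Δt ≈ 97.71 h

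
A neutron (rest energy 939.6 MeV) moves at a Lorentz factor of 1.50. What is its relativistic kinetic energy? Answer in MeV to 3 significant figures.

γ = 1.50 (given)
K = (γ − 1)m₀c² = (1.50 − 1) × 939.6 MeV = 0.50000 × 939.6 MeV = 470 MeV

K ≈ 470 MeV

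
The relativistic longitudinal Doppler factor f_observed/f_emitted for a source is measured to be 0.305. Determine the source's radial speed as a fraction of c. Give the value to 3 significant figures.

f_obs/f_src = √((1−β)/(1+β)) = 0.305  ⇒  (1−β)/(1+β) = 0.093025
β = |1 − D²|/(1 + D²) = |1 − 0.093025|/(1 + 0.093025) = 0.830

β ≈ 0.830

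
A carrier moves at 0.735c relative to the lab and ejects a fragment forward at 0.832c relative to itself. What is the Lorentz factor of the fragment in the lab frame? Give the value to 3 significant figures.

γ ≈ 4.28

u_lab = (0.832 + 0.735)/(1 + 0.832×0.735) = 1.567/1.61152 = 0.972374
γ = 1/√(1 − 0.972374²) = 4.28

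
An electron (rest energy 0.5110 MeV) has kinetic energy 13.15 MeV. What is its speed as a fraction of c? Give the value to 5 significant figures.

β ≈ 0.99930

γ = 1 + K/(m₀c²) = 1 + 13.15/0.5110 = 26.73386
β = √(1 − 1/γ²) = 0.99930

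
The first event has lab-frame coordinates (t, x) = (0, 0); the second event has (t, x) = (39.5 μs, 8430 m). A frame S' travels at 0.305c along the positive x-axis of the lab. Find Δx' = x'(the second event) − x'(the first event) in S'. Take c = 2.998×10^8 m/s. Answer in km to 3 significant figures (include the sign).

γ = 1/√(1 − 0.305²) = 1.0500
Δx' = γ(Δx − vΔt) = 1.0500 × (8430 m − 0.305×(2.998×10^8 m/s)×39.5×10^-6 s)
= 1.0500 × (4818.2 m) = 5.06 km

Δx' ≈ 5.06 km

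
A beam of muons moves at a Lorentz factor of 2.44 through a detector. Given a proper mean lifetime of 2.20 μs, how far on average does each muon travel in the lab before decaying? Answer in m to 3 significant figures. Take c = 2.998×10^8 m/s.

d ≈ 1470 m

β = √(1 − 1/γ²) = √(1 − 1/2.44²) = 0.91216
Dilated lifetime: Δt = γτ₀ = 2.44 × 2.20 μs = 5.3680 μs
d = vΔt = 0.91216c × 5.3680 μs = 2.7347×10^8 m/s × 5.3680×10^-6 s = 1470 m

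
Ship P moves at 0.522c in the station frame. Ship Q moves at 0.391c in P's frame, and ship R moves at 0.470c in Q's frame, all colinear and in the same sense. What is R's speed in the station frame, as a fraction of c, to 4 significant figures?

Compose boost 2: (0.391 + 0.522)/(1 + 0.391×0.522) = 0.9130/1.20410 = 0.758241
Compose boost 3: (0.470 + 0.758241)/(1 + 0.470×0.758241) = 1.22824/1.35637 = 0.9055

u ≈ 0.9055c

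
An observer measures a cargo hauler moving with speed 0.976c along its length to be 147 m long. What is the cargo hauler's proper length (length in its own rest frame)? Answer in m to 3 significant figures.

γ = 1/√(1 − 0.976²) = 4.5920
L₀ = γL = 4.5920 × 147 = 675 m

L₀ ≈ 675 m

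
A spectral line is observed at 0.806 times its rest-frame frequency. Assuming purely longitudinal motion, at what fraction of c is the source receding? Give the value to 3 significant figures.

f_obs/f_src = √((1−β)/(1+β)) = 0.806  ⇒  (1−β)/(1+β) = 0.64964
β = |1 − D²|/(1 + D²) = |1 − 0.64964|/(1 + 0.64964) = 0.212

β ≈ 0.212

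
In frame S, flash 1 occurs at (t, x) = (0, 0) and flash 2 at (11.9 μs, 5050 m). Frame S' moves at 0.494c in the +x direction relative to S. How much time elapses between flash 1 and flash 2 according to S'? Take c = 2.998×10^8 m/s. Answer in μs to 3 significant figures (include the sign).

γ = 1/√(1 − 0.494²) = 1.1501
Δt' = γ(Δt − vΔx/c²) = 1.1501 × (11.9 μs − 0.494×5050 m / (2.998×10^8 m/s))
= 1.1501 × (3.5788 μs) = 4.12 μs

Δt' ≈ 4.12 μs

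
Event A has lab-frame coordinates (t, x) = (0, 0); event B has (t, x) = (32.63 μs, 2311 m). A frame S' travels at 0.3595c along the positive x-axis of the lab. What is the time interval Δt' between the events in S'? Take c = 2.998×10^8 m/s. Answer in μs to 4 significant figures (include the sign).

γ = 1/√(1 − 0.3595²) = 1.07164
Δt' = γ(Δt − vΔx/c²) = 1.07164 × (32.63 μs − 0.3595×2311 m / (2.998×10^8 m/s))
= 1.07164 × (29.8588 μs) = 32.00 μs

Δt' ≈ 32.00 μs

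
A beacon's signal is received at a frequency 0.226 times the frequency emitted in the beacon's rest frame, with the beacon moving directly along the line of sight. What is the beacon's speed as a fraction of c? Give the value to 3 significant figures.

f_obs/f_src = √((1−β)/(1+β)) = 0.226  ⇒  (1−β)/(1+β) = 0.051076
β = |1 − D²|/(1 + D²) = |1 − 0.051076|/(1 + 0.051076) = 0.903

β ≈ 0.903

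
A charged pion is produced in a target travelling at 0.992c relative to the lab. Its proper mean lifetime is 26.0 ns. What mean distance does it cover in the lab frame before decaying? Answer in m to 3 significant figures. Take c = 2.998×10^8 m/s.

d ≈ 61.3 m

γ = 1/√(1 − 0.992²) = 7.9216
Dilated lifetime: Δt = γτ₀ = 7.9216 × 26.0 ns = 205.96 ns
d = vΔt = 0.992c × 205.96 ns = 2.9740×10^8 m/s × 2.0596×10^-7 s = 61.3 m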